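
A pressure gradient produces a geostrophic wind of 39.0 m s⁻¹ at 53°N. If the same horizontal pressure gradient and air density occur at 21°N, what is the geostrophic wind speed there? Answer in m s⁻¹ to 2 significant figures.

With the same pressure gradient and density, V_g ∝ 1/f ∝ 1/sin φ.
V₂ = V₁ · sin φ₁ / sin φ₂ = 39.0 × sin 53° / sin 21°
V₂ = 39.0 × 0.7986/0.3584 = 87 m s⁻¹

87 m s⁻¹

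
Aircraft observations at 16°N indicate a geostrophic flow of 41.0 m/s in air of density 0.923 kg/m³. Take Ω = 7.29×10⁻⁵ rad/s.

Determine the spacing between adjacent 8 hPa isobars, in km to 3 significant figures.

Coriolis parameter at 16°N:
f = 2Ω sin φ = 2 × 7.29×10⁻⁵ × sin 16° = 4.02×10⁻⁵ s⁻¹
Geostrophic balance rearranged: |∂P/∂n| = f ρ V_g
|∂P/∂n| = 4.02×10⁻⁵ × 0.923 × 41.0 = 1.52×10⁻³ Pa/m
Isobar spacing: Δn = ΔP/|∂P/∂n| = 800 Pa / 1.52×10⁻³ Pa/m = 526028 m ≈ 526 km

526 km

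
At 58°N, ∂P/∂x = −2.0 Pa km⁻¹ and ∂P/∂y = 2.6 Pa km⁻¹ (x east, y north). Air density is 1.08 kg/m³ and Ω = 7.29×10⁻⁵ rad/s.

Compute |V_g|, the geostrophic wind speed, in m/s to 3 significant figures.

24.6 m/s

Coriolis parameter at 58°N:
f = 2Ω sin φ = 2 × 7.29×10⁻⁵ × sin 58° = 1.24×10⁻⁴ s⁻¹
Component geostrophic relations (x east, y north):
u_g = −(1/(fρ)) ∂P/∂y,  v_g = (1/(fρ)) ∂P/∂x
u_g = −(2.6×10⁻³)/(1.24×10⁻⁴ × 1.08) = −19.5 m/s;  v_g = (−2.0×10⁻³)/(1.24×10⁻⁴ × 1.08) = −15.0 m/s
|V_g| = √(u_g² + v_g²) = 24.6 m/s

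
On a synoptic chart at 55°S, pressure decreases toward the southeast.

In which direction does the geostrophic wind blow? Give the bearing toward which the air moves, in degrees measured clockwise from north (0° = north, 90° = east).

045°

The pressure-gradient force points toward the southeast (bearing 135°).
Geostrophic balance: in the Southern Hemisphere the Coriolis force deflects motion to the left, so the geostrophic wind blows 90° to the left of the pressure-gradient force (low pressure on the right).
Rotating 135° by 90° counterclockwise gives 045° — the wind blows toward the northeast.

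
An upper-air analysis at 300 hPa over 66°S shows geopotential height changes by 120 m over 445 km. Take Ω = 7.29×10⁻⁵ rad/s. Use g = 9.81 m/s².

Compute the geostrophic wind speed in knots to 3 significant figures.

38.6 knots

Coriolis parameter at 66°S:
f = 2Ω sin φ = 2 × 7.29×10⁻⁵ × sin 66° = 1.33×10⁻⁴ s⁻¹
Height gradient: |∂Z/∂n| = 120 m / 445000 m = 2.70×10⁻⁴
On a pressure surface, geostrophic balance gives V_g = (g/f)|∂Z/∂n|:
V_g = 9.81 × 2.70×10⁻⁴ / 1.33×10⁻⁴ = 19.9 m/s
Converting: 19.9 m/s × 1.944 = 38.6 knots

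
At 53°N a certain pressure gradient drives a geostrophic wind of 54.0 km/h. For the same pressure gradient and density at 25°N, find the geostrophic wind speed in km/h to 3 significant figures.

102 km/h

With the same pressure gradient and density, V_g ∝ 1/f ∝ 1/sin φ.
V₂ = V₁ · sin φ₁ / sin φ₂ = 54.0 × sin 53° / sin 25°
V₂ = 54.0 × 0.7986/0.4226 = 102 km/h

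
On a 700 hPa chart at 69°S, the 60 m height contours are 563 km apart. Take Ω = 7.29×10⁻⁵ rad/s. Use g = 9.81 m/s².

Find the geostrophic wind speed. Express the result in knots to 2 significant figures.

Coriolis parameter at 69°S:
f = 2Ω sin φ = 2 × 7.29×10⁻⁵ × sin 69° = 1.36×10⁻⁴ s⁻¹
Height gradient: |∂Z/∂n| = 60 m / 563000 m = 1.07×10⁻⁴
On a pressure surface, geostrophic balance gives V_g = (g/f)|∂Z/∂n|:
V_g = 9.81 × 1.07×10⁻⁴ / 1.36×10⁻⁴ = 7.68 m/s
Converting: 7.68 m/s × 1.944 = 15 knots

15 knots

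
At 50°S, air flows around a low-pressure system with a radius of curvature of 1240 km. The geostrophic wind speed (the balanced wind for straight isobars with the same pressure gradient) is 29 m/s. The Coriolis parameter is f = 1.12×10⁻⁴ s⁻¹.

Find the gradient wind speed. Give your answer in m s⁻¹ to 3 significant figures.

Around a low, centrifugal force acts outward with Coriolis, so pressure-gradient force balances both:
(1/ρ)|∂P/∂n| = fV + V²/R  →  V² + fR·V − fR·V_g = 0
With fR = 1.12×10⁻⁴ × 1240×10³ m = 139 m/s:
V = [−fR + √((fR)² + 4 fR V_g)]/2 = [−139 + √(139² + 4×139×29)]/2 = 24.6 m/s
Subgeostrophic (V < V_g = 29 m/s), as expected around a low.

24.6 m s⁻¹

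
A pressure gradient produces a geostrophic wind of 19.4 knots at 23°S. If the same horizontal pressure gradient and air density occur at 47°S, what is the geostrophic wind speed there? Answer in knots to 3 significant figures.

With the same pressure gradient and density, V_g ∝ 1/f ∝ 1/sin φ.
V₂ = V₁ · sin φ₁ / sin φ₂ = 19.4 × sin 23° / sin 47°
V₂ = 19.4 × 0.3907/0.7314 = 10.4 knots

10.4 knots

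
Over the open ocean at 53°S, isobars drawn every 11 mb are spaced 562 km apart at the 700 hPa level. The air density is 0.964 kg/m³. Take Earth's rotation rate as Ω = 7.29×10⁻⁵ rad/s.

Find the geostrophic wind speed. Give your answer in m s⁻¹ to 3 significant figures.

Coriolis parameter at 53°S:
f = 2Ω sin φ = 2 × 7.29×10⁻⁵ × sin 53° = 1.16×10⁻⁴ s⁻¹
Pressure gradient: |∂P/∂n| = 1100 Pa / 562000 m = 1.96×10⁻³ Pa/m
Geostrophic balance (pressure-gradient force = Coriolis force):
V_g = (1/(fρ)) |∂P/∂n| = 1.96×10⁻³ / (1.16×10⁻⁴ × 0.964) = 17.4 m/s

17.4 m s⁻¹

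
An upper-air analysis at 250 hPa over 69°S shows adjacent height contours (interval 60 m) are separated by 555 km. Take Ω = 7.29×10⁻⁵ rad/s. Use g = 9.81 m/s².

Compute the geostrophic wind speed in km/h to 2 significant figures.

28 km/h

Coriolis parameter at 69°S:
f = 2Ω sin φ = 2 × 7.29×10⁻⁵ × sin 69° = 1.36×10⁻⁴ s⁻¹
Height gradient: |∂Z/∂n| = 60 m / 555000 m = 1.08×10⁻⁴
On a pressure surface, geostrophic balance gives V_g = (g/f)|∂Z/∂n|:
V_g = 9.81 × 1.08×10⁻⁴ / 1.36×10⁻⁴ = 7.79 m/s
Converting: 7.79 m/s × 3.6 = 28 km/h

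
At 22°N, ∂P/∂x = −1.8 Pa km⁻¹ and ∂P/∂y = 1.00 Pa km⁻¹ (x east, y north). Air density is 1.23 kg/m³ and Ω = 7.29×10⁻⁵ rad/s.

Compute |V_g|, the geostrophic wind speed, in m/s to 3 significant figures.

Coriolis parameter at 22°N:
f = 2Ω sin φ = 2 × 7.29×10⁻⁵ × sin 22° = 5.46×10⁻⁵ s⁻¹
Component geostrophic relations (x east, y north):
u_g = −(1/(fρ)) ∂P/∂y,  v_g = (1/(fρ)) ∂P/∂x
u_g = −(1.00×10⁻³)/(5.46×10⁻⁵ × 1.23) = −14.9 m/s;  v_g = (−1.8×10⁻³)/(5.46×10⁻⁵ × 1.23) = −26.8 m/s
|V_g| = √(u_g² + v_g²) = 30.7 m/s

30.7 m/s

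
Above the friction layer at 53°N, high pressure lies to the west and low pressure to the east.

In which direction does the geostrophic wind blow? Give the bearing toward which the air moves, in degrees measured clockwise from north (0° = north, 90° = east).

The pressure-gradient force points toward the east (bearing 090°).
Geostrophic balance: in the Northern Hemisphere the Coriolis force deflects motion to the right, so the geostrophic wind blows 90° to the right of the pressure-gradient force (low pressure on the left).
Rotating 090° by 90° clockwise gives 180° — the wind blows toward the south.

180°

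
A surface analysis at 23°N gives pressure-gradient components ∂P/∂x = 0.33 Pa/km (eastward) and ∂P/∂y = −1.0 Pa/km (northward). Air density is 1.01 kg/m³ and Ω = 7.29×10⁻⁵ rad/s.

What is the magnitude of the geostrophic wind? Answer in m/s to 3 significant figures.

Coriolis parameter at 23°N:
f = 2Ω sin φ = 2 × 7.29×10⁻⁵ × sin 23° = 5.70×10⁻⁵ s⁻¹
Component geostrophic relations (x east, y north):
u_g = −(1/(fρ)) ∂P/∂y,  v_g = (1/(fρ)) ∂P/∂x
u_g = −(−1.0×10⁻³)/(5.70×10⁻⁵ × 1.01) = 17.4 m/s;  v_g = (0.33×10⁻³)/(5.70×10⁻⁵ × 1.01) = 5.74 m/s
|V_g| = √(u_g² + v_g²) = 18.3 m/s

18.3 m/s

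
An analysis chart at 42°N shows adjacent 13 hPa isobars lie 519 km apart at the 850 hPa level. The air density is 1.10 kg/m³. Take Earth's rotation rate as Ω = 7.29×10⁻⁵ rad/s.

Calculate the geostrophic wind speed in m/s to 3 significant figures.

Coriolis parameter at 42°N:
f = 2Ω sin φ = 2 × 7.29×10⁻⁵ × sin 42° = 9.76×10⁻⁵ s⁻¹
Pressure gradient: |∂P/∂n| = 1300 Pa / 519000 m = 2.50×10⁻³ Pa/m
Geostrophic balance (pressure-gradient force = Coriolis force):
V_g = (1/(fρ)) |∂P/∂n| = 2.50×10⁻³ / (9.76×10⁻⁵ × 1.10) = 23.3 m/s

23.3 m/s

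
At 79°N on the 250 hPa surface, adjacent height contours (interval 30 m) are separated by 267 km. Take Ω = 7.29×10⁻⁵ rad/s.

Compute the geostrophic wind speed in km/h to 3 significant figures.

27.7 km/h

Coriolis parameter at 79°N:
f = 2Ω sin φ = 2 × 7.29×10⁻⁵ × sin 79° = 1.43×10⁻⁴ s⁻¹
Height gradient: |∂Z/∂n| = 30 m / 267000 m = 1.12×10⁻⁴
On a pressure surface, geostrophic balance gives V_g = (g/f)|∂Z/∂n|:
V_g = 9.81 × 1.12×10⁻⁴ / 1.43×10⁻⁴ = 7.70 m/s
Converting: 7.70 m/s × 3.6 = 27.7 km/h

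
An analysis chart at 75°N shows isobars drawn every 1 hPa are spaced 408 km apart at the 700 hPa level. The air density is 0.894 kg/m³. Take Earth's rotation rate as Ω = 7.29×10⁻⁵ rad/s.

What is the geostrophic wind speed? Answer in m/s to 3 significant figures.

1.95 m/s

Coriolis parameter at 75°N:
f = 2Ω sin φ = 2 × 7.29×10⁻⁵ × sin 75° = 1.41×10⁻⁴ s⁻¹
Pressure gradient: |∂P/∂n| = 100 Pa / 408000 m = 2.45×10⁻⁴ Pa/m
Geostrophic balance (pressure-gradient force = Coriolis force):
V_g = (1/(fρ)) |∂P/∂n| = 2.45×10⁻⁴ / (1.41×10⁻⁴ × 0.894) = 1.95 m/s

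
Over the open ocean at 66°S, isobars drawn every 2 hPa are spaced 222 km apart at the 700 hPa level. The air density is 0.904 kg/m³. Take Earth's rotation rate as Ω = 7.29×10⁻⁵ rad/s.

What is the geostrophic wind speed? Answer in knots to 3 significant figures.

Coriolis parameter at 66°S:
f = 2Ω sin φ = 2 × 7.29×10⁻⁵ × sin 66° = 1.33×10⁻⁴ s⁻¹
Pressure gradient: |∂P/∂n| = 200 Pa / 222000 m = 9.01×10⁻⁴ Pa/m
Geostrophic balance (pressure-gradient force = Coriolis force):
V_g = (1/(fρ)) |∂P/∂n| = 9.01×10⁻⁴ / (1.33×10⁻⁴ × 0.904) = 7.48 m/s
Converting: 7.48 m/s × 1.944 = 14.5 knots

14.5 knots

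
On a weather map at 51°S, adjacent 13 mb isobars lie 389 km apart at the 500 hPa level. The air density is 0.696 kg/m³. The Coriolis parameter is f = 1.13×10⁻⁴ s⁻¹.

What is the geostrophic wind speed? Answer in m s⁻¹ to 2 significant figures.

42 m s⁻¹

Pressure gradient: |∂P/∂n| = 1300 Pa / 389000 m = 3.34×10⁻³ Pa/m
Geostrophic balance (pressure-gradient force = Coriolis force):
V_g = (1/(fρ)) |∂P/∂n| = 3.34×10⁻³ / (1.13×10⁻⁴ × 0.696) = 42.5 m/s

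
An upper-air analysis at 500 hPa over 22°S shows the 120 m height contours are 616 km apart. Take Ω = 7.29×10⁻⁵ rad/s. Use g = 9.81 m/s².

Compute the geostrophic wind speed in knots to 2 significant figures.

68 knots

Coriolis parameter at 22°S:
f = 2Ω sin φ = 2 × 7.29×10⁻⁵ × sin 22° = 5.46×10⁻⁵ s⁻¹
Height gradient: |∂Z/∂n| = 120 m / 616000 m = 1.95×10⁻⁴
On a pressure surface, geostrophic balance gives V_g = (g/f)|∂Z/∂n|:
V_g = 9.81 × 1.95×10⁻⁴ / 5.46×10⁻⁵ = 35.0 m/s
Converting: 35.0 m/s × 1.944 = 68 knots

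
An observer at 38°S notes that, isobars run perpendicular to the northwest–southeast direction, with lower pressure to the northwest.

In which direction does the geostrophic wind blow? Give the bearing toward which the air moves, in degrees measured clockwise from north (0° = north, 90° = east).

225°

The pressure-gradient force points toward the northwest (bearing 315°).
Geostrophic balance: in the Southern Hemisphere the Coriolis force deflects motion to the left, so the geostrophic wind blows 90° to the left of the pressure-gradient force (low pressure on the right).
Rotating 315° by 90° counterclockwise gives 225° — the wind blows toward the southwest.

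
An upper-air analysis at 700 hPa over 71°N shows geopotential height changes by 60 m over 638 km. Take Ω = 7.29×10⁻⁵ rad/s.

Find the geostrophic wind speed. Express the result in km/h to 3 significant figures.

Coriolis parameter at 71°N:
f = 2Ω sin φ = 2 × 7.29×10⁻⁵ × sin 71° = 1.38×10⁻⁴ s⁻¹
Height gradient: |∂Z/∂n| = 60 m / 638000 m = 9.40×10⁻⁵
On a pressure surface, geostrophic balance gives V_g = (g/f)|∂Z/∂n|:
V_g = 9.81 × 9.40×10⁻⁵ / 1.38×10⁻⁴ = 6.69 m/s
Converting: 6.69 m/s × 3.6 = 24.1 km/h

24.1 km/h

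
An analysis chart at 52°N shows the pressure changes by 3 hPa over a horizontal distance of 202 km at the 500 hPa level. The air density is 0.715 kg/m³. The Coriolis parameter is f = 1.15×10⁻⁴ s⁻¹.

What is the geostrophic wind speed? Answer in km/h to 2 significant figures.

65 km/h

Pressure gradient: |∂P/∂n| = 300 Pa / 202000 m = 1.49×10⁻³ Pa/m
Geostrophic balance (pressure-gradient force = Coriolis force):
V_g = (1/(fρ)) |∂P/∂n| = 1.49×10⁻³ / (1.15×10⁻⁴ × 0.715) = 18.1 m/s
Converting: 18.1 m/s × 3.6 = 65 km/h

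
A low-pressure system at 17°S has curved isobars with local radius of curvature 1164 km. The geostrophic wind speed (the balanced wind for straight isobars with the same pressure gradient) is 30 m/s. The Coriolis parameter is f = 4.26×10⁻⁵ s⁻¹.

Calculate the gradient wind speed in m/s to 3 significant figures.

Around a low, centrifugal force acts outward with Coriolis, so pressure-gradient force balances both:
(1/ρ)|∂P/∂n| = fV + V²/R  →  V² + fR·V − fR·V_g = 0
With fR = 4.26×10⁻⁵ × 1164×10³ m = 49.6 m/s:
V = [−fR + √((fR)² + 4 fR V_g)]/2 = [−49.6 + √(49.6² + 4×49.6×30)]/2 = 21.1 m/s
Subgeostrophic (V < V_g = 30 m/s), as expected around a low.

21.1 m/s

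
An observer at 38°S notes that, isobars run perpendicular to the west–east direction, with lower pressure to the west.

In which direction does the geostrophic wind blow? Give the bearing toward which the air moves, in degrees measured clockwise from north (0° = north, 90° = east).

180°

The pressure-gradient force points toward the west (bearing 270°).
Geostrophic balance: in the Southern Hemisphere the Coriolis force deflects motion to the left, so the geostrophic wind blows 90° to the left of the pressure-gradient force (low pressure on the right).
Rotating 270° by 90° counterclockwise gives 180° — the wind blows toward the south.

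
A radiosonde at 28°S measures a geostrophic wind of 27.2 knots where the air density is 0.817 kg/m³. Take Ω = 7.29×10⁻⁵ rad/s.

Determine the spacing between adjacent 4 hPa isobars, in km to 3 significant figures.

Coriolis parameter at 28°S:
f = 2Ω sin φ = 2 × 7.29×10⁻⁵ × sin 28° = 6.84×10⁻⁵ s⁻¹
Wind speed in SI: 27.2 knots = 14.0 m/s
Geostrophic balance rearranged: |∂P/∂n| = f ρ V_g
|∂P/∂n| = 6.84×10⁻⁵ × 0.817 × 14.0 = 7.83×10⁻⁴ Pa/m
Isobar spacing: Δn = ΔP/|∂P/∂n| = 400 Pa / 7.83×10⁻⁴ Pa/m = 511169 m ≈ 511 km

511 km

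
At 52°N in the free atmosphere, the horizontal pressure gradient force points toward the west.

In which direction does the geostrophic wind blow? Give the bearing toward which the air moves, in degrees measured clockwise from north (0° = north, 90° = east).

The pressure-gradient force points toward the west (bearing 270°).
Geostrophic balance: in the Northern Hemisphere the Coriolis force deflects motion to the right, so the geostrophic wind blows 90° to the right of the pressure-gradient force (low pressure on the left).
Rotating 270° by 90° clockwise gives 000° — the wind blows toward the north.

000°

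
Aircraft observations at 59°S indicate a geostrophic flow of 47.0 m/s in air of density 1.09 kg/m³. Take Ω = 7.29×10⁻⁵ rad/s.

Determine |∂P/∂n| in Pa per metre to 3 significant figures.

Coriolis parameter at 59°S:
f = 2Ω sin φ = 2 × 7.29×10⁻⁵ × sin 59° = 1.25×10⁻⁴ s⁻¹
Geostrophic balance rearranged: |∂P/∂n| = f ρ V_g
|∂P/∂n| = 1.25×10⁻⁴ × 1.09 × 47.0 = 6.40×10⁻³ Pa/m

6.40×10⁻³ Pa/m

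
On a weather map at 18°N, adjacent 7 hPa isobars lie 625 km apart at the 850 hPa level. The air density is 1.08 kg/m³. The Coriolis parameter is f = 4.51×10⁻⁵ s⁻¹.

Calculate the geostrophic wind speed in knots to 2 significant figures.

Pressure gradient: |∂P/∂n| = 700 Pa / 625000 m = 1.12×10⁻³ Pa/m
Geostrophic balance (pressure-gradient force = Coriolis force):
V_g = (1/(fρ)) |∂P/∂n| = 1.12×10⁻³ / (4.51×10⁻⁵ × 1.08) = 23.0 m/s
Converting: 23.0 m/s × 1.944 = 45 knots

45 knots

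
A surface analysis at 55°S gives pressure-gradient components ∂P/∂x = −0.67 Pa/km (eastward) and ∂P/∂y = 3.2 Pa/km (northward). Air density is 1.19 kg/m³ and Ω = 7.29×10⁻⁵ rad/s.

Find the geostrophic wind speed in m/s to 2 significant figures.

Coriolis parameter at 55°S:
f = 2Ω sin φ = 2 × 7.29×10⁻⁵ × sin 55° = 1.19×10⁻⁴ s⁻¹
In the Southern Hemisphere f is negative: f = −1.19×10⁻⁴ s⁻¹.
Component geostrophic relations (x east, y north):
u_g = −(1/(fρ)) ∂P/∂y,  v_g = (1/(fρ)) ∂P/∂x
u_g = −(3.2×10⁻³)/(−1.19×10⁻⁴ × 1.19) = 22.5 m/s;  v_g = (−0.67×10⁻³)/(−1.19×10⁻⁴ × 1.19) = 4.71 m/s
|V_g| = √(u_g² + v_g²) = 23.0 m/s

23 m/s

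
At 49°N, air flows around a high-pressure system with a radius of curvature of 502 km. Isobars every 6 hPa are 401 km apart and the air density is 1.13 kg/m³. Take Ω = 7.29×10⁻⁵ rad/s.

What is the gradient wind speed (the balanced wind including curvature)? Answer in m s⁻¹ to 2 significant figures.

18 m s⁻¹

Coriolis parameter at 49°N:
f = 2Ω sin φ = 2 × 7.29×10⁻⁵ × sin 49° = 1.10×10⁻⁴ s⁻¹
Pressure gradient: |∂P/∂n| = 600 Pa / 401000 m = 1.50×10⁻³ Pa/m
Geostrophic speed: V_g = |∂P/∂n|/(fρ) = 1.50×10⁻³/(1.10×10⁻⁴ × 1.13) = 12.0 m/s
Around a high, pressure-gradient force acts outward with centrifugal, so Coriolis balances both:
fV = (1/ρ)|∂P/∂n| + V²/R  →  V² − fR·V + fR·V_g = 0
With fR = 1.10×10⁻⁴ × 502×10³ m = 55.2 m/s:
V = [fR − √((fR)² − 4 fR V_g)]/2 = [55.2 − √(55.2² − 4×55.2×12)]/2 = 17.7 m/s
Supergeostrophic (V > V_g = 12 m/s), as expected around a high.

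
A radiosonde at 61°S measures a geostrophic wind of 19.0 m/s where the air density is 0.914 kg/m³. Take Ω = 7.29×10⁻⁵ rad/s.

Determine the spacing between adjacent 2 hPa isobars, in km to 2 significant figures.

Coriolis parameter at 61°S:
f = 2Ω sin φ = 2 × 7.29×10⁻⁵ × sin 61° = 1.28×10⁻⁴ s⁻¹
Geostrophic balance rearranged: |∂P/∂n| = f ρ V_g
|∂P/∂n| = 1.28×10⁻⁴ × 0.914 × 19.0 = 2.21×10⁻³ Pa/m
Isobar spacing: Δn = ΔP/|∂P/∂n| = 200 Pa / 2.21×10⁻³ Pa/m = 90314 m ≈ 90 km

90 km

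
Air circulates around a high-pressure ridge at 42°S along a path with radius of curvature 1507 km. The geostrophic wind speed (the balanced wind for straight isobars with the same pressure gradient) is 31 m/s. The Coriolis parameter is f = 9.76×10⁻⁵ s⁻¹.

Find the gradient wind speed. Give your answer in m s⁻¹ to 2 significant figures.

44 m s⁻¹

Around a high, pressure-gradient force acts outward with centrifugal, so Coriolis balances both:
fV = (1/ρ)|∂P/∂n| + V²/R  →  V² − fR·V + fR·V_g = 0
With fR = 9.76×10⁻⁵ × 1507×10³ m = 147 m/s:
V = [fR − √((fR)² − 4 fR V_g)]/2 = [147 − √(147² − 4×147×31)]/2 = 44.4 m/s
Supergeostrophic (V > V_g = 31 m/s), as expected around a high.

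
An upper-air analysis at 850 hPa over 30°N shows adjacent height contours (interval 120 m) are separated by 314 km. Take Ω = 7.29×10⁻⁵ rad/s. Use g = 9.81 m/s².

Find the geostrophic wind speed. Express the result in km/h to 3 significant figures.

Coriolis parameter at 30°N:
f = 2Ω sin φ = 2 × 7.29×10⁻⁵ × sin 30° = 7.29×10⁻⁵ s⁻¹
Height gradient: |∂Z/∂n| = 120 m / 314000 m = 3.82×10⁻⁴
On a pressure surface, geostrophic balance gives V_g = (g/f)|∂Z/∂n|:
V_g = 9.81 × 3.82×10⁻⁴ / 7.29×10⁻⁵ = 51.4 m/s
Converting: 51.4 m/s × 3.6 = 185 km/h

185 km/h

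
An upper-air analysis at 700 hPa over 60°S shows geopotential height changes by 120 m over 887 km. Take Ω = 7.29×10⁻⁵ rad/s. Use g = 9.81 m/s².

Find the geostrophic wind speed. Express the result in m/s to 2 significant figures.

11 m/s

Coriolis parameter at 60°S:
f = 2Ω sin φ = 2 × 7.29×10⁻⁵ × sin 60° = 1.26×10⁻⁴ s⁻¹
Height gradient: |∂Z/∂n| = 120 m / 887000 m = 1.35×10⁻⁴
On a pressure surface, geostrophic balance gives V_g = (g/f)|∂Z/∂n|:
V_g = 9.81 × 1.35×10⁻⁴ / 1.26×10⁻⁴ = 10.5 m/s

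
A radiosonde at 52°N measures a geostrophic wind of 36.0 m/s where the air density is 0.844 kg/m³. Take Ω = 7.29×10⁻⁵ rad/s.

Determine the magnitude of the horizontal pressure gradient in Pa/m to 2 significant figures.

3.5×10⁻³ Pa/m

Coriolis parameter at 52°N:
f = 2Ω sin φ = 2 × 7.29×10⁻⁵ × sin 52° = 1.15×10⁻⁴ s⁻¹
Geostrophic balance rearranged: |∂P/∂n| = f ρ V_g
|∂P/∂n| = 1.15×10⁻⁴ × 0.844 × 36.0 = 3.49×10⁻³ Pa/m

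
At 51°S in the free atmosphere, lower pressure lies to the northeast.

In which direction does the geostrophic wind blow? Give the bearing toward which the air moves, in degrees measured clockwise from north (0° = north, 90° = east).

315°

The pressure-gradient force points toward the northeast (bearing 045°).
Geostrophic balance: in the Southern Hemisphere the Coriolis force deflects motion to the left, so the geostrophic wind blows 90° to the left of the pressure-gradient force (low pressure on the right).
Rotating 045° by 90° counterclockwise gives 315° — the wind blows toward the northwest.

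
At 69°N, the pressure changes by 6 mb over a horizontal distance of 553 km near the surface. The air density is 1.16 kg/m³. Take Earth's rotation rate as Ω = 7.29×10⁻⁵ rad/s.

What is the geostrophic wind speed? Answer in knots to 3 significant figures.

13.4 knots

Coriolis parameter at 69°N:
f = 2Ω sin φ = 2 × 7.29×10⁻⁵ × sin 69° = 1.36×10⁻⁴ s⁻¹
Pressure gradient: |∂P/∂n| = 600 Pa / 553000 m = 1.08×10⁻³ Pa/m
Geostrophic balance (pressure-gradient force = Coriolis force):
V_g = (1/(fρ)) |∂P/∂n| = 1.08×10⁻³ / (1.36×10⁻⁴ × 1.16) = 6.87 m/s
Converting: 6.87 m/s × 1.944 = 13.4 knots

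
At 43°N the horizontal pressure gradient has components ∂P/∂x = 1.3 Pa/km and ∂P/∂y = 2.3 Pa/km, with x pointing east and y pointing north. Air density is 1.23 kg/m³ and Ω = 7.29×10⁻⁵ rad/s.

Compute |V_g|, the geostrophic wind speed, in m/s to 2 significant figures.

Coriolis parameter at 43°N:
f = 2Ω sin φ = 2 × 7.29×10⁻⁵ × sin 43° = 9.94×10⁻⁵ s⁻¹
Component geostrophic relations (x east, y north):
u_g = −(1/(fρ)) ∂P/∂y,  v_g = (1/(fρ)) ∂P/∂x
u_g = −(2.3×10⁻³)/(9.94×10⁻⁵ × 1.23) = −18.8 m/s;  v_g = (1.3×10⁻³)/(9.94×10⁻⁵ × 1.23) = 10.6 m/s
|V_g| = √(u_g² + v_g²) = 21.6 m/s

22 m/s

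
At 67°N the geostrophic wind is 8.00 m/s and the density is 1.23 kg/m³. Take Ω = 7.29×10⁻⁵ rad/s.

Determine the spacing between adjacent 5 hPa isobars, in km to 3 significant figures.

379 km

Coriolis parameter at 67°N:
f = 2Ω sin φ = 2 × 7.29×10⁻⁵ × sin 67° = 1.34×10⁻⁴ s⁻¹
Geostrophic balance rearranged: |∂P/∂n| = f ρ V_g
|∂P/∂n| = 1.34×10⁻⁴ × 1.23 × 8.00 = 1.32×10⁻³ Pa/m
Isobar spacing: Δn = ΔP/|∂P/∂n| = 500 Pa / 1.32×10⁻³ Pa/m = 378609 m ≈ 379 km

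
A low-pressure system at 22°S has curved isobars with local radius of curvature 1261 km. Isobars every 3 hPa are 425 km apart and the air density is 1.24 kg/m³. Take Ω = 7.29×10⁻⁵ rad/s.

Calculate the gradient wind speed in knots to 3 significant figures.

Coriolis parameter at 22°S:
f = 2Ω sin φ = 2 × 7.29×10⁻⁵ × sin 22° = 5.46×10⁻⁵ s⁻¹
Pressure gradient: |∂P/∂n| = 300 Pa / 425000 m = 7.06×10⁻⁴ Pa/m
Geostrophic speed: V_g = |∂P/∂n|/(fρ) = 7.06×10⁻⁴/(5.46×10⁻⁵ × 1.24) = 10.4 m/s
Around a low, centrifugal force acts outward with Coriolis, so pressure-gradient force balances both:
(1/ρ)|∂P/∂n| = fV + V²/R  →  V² + fR·V − fR·V_g = 0
With fR = 5.46×10⁻⁵ × 1261×10³ m = 68.9 m/s:
V = [−fR + √((fR)² + 4 fR V_g)]/2 = [−68.9 + √(68.9² + 4×68.9×10.4)]/2 = 9.2 m/s
Subgeostrophic (V < V_g = 10.4 m/s), as expected around a low.
Converting: 9.2 m/s × 1.944 = 17.9 knots

17.9 knots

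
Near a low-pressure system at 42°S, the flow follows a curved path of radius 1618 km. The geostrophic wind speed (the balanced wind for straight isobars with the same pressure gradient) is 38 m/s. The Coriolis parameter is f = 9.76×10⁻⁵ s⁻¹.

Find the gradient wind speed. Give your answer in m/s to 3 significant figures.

Around a low, centrifugal force acts outward with Coriolis, so pressure-gradient force balances both:
(1/ρ)|∂P/∂n| = fV + V²/R  →  V² + fR·V − fR·V_g = 0
With fR = 9.76×10⁻⁵ × 1618×10³ m = 158 m/s:
V = [−fR + √((fR)² + 4 fR V_g)]/2 = [−158 + √(158² + 4×158×38)]/2 = 31.7 m/s
Subgeostrophic (V < V_g = 38 m/s), as expected around a low.

31.7 m/s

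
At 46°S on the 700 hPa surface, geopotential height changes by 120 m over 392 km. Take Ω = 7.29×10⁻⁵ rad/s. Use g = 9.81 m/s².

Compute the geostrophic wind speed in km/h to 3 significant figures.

103 km/h

Coriolis parameter at 46°S:
f = 2Ω sin φ = 2 × 7.29×10⁻⁵ × sin 46° = 1.05×10⁻⁴ s⁻¹
Height gradient: |∂Z/∂n| = 120 m / 392000 m = 3.06×10⁻⁴
On a pressure surface, geostrophic balance gives V_g = (g/f)|∂Z/∂n|:
V_g = 9.81 × 3.06×10⁻⁴ / 1.05×10⁻⁴ = 28.6 m/s
Converting: 28.6 m/s × 3.6 = 103 km/h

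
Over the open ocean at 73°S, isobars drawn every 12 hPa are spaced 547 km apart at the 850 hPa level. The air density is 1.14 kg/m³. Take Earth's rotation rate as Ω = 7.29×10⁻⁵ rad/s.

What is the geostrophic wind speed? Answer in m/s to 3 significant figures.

Coriolis parameter at 73°S:
f = 2Ω sin φ = 2 × 7.29×10⁻⁵ × sin 73° = 1.39×10⁻⁴ s⁻¹
Pressure gradient: |∂P/∂n| = 1200 Pa / 547000 m = 2.19×10⁻³ Pa/m
Geostrophic balance (pressure-gradient force = Coriolis force):
V_g = (1/(fρ)) |∂P/∂n| = 2.19×10⁻³ / (1.39×10⁻⁴ × 1.14) = 13.8 m/s

13.8 m/s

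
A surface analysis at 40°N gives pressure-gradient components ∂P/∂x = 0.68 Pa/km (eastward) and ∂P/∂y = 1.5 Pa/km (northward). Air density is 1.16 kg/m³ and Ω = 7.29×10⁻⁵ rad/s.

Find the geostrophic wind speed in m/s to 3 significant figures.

Coriolis parameter at 40°N:
f = 2Ω sin φ = 2 × 7.29×10⁻⁵ × sin 40° = 9.37×10⁻⁵ s⁻¹
Component geostrophic relations (x east, y north):
u_g = −(1/(fρ)) ∂P/∂y,  v_g = (1/(fρ)) ∂P/∂x
u_g = −(1.5×10⁻³)/(9.37×10⁻⁵ × 1.16) = −13.8 m/s;  v_g = (0.68×10⁻³)/(9.37×10⁻⁵ × 1.16) = 6.25 m/s
|V_g| = √(u_g² + v_g²) = 15.1 m/s

15.1 m/s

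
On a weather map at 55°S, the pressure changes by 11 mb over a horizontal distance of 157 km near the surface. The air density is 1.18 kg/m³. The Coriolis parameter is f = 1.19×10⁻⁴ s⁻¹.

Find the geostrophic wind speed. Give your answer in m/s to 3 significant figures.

Pressure gradient: |∂P/∂n| = 1100 Pa / 157000 m = 7.01×10⁻³ Pa/m
Geostrophic balance (pressure-gradient force = Coriolis force):
V_g = (1/(fρ)) |∂P/∂n| = 7.01×10⁻³ / (1.19×10⁻⁴ × 1.18) = 49.9 m/s

49.9 m/s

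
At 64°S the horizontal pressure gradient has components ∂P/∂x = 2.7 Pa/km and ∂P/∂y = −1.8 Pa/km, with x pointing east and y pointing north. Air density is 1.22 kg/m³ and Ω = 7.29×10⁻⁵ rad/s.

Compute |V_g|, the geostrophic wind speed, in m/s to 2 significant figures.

Coriolis parameter at 64°S:
f = 2Ω sin φ = 2 × 7.29×10⁻⁵ × sin 64° = 1.31×10⁻⁴ s⁻¹
In the Southern Hemisphere f is negative: f = −1.31×10⁻⁴ s⁻¹.
Component geostrophic relations (x east, y north):
u_g = −(1/(fρ)) ∂P/∂y,  v_g = (1/(fρ)) ∂P/∂x
u_g = −(−1.8×10⁻³)/(−1.31×10⁻⁴ × 1.22) = −11.3 m/s;  v_g = (2.7×10⁻³)/(−1.31×10⁻⁴ × 1.22) = −16.9 m/s
|V_g| = √(u_g² + v_g²) = 20.3 m/s

20 m/s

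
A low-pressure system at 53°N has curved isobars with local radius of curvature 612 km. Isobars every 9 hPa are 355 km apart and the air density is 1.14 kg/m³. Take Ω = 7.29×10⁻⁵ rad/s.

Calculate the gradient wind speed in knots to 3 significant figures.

30.4 knots

Coriolis parameter at 53°N:
f = 2Ω sin φ = 2 × 7.29×10⁻⁵ × sin 53° = 1.16×10⁻⁴ s⁻¹
Pressure gradient: |∂P/∂n| = 900 Pa / 355000 m = 2.54×10⁻³ Pa/m
Geostrophic speed: V_g = |∂P/∂n|/(fρ) = 2.54×10⁻³/(1.16×10⁻⁴ × 1.14) = 19.1 m/s
Around a low, centrifugal force acts outward with Coriolis, so pressure-gradient force balances both:
(1/ρ)|∂P/∂n| = fV + V²/R  →  V² + fR·V − fR·V_g = 0
With fR = 1.16×10⁻⁴ × 612×10³ m = 71.3 m/s:
V = [−fR + √((fR)² + 4 fR V_g)]/2 = [−71.3 + √(71.3² + 4×71.3×19.1)]/2 = 15.7 m/s
Subgeostrophic (V < V_g = 19.1 m/s), as expected around a low.
Converting: 15.7 m/s × 1.944 = 30.4 knots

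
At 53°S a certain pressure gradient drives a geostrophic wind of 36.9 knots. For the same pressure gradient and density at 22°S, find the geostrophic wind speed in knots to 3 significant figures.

With the same pressure gradient and density, V_g ∝ 1/f ∝ 1/sin φ.
V₂ = V₁ · sin φ₁ / sin φ₂ = 36.9 × sin 53° / sin 22°
V₂ = 36.9 × 0.7986/0.3746 = 78.7 knots

78.7 knots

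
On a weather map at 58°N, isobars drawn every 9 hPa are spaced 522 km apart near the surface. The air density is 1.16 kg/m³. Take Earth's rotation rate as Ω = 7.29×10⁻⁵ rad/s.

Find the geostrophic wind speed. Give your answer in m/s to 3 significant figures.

Coriolis parameter at 58°N:
f = 2Ω sin φ = 2 × 7.29×10⁻⁵ × sin 58° = 1.24×10⁻⁴ s⁻¹
Pressure gradient: |∂P/∂n| = 900 Pa / 522000 m = 1.72×10⁻³ Pa/m
Geostrophic balance (pressure-gradient force = Coriolis force):
V_g = (1/(fρ)) |∂P/∂n| = 1.72×10⁻³ / (1.24×10⁻⁴ × 1.16) = 12.0 m/s

12.0 m/s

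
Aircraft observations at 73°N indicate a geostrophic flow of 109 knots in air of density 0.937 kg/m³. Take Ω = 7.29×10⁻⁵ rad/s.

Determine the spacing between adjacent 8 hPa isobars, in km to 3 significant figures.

109 km

Coriolis parameter at 73°N:
f = 2Ω sin φ = 2 × 7.29×10⁻⁵ × sin 73° = 1.39×10⁻⁴ s⁻¹
Wind speed in SI: 109 knots = 56.1 m/s
Geostrophic balance rearranged: |∂P/∂n| = f ρ V_g
|∂P/∂n| = 1.39×10⁻⁴ × 0.937 × 56.1 = 7.33×10⁻³ Pa/m
Isobar spacing: Δn = ΔP/|∂P/∂n| = 800 Pa / 7.33×10⁻³ Pa/m = 109202 m ≈ 109 km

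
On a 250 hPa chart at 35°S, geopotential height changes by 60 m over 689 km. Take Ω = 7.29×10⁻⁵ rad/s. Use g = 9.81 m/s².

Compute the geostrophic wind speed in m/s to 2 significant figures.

10 m/s

Coriolis parameter at 35°S:
f = 2Ω sin φ = 2 × 7.29×10⁻⁵ × sin 35° = 8.36×10⁻⁵ s⁻¹
Height gradient: |∂Z/∂n| = 60 m / 689000 m = 8.71×10⁻⁵
On a pressure surface, geostrophic balance gives V_g = (g/f)|∂Z/∂n|:
V_g = 9.81 × 8.71×10⁻⁵ / 8.36×10⁻⁵ = 10.2 m/s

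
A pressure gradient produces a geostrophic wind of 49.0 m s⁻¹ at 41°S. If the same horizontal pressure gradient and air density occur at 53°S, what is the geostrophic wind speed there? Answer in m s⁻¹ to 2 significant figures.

40 m s⁻¹

With the same pressure gradient and density, V_g ∝ 1/f ∝ 1/sin φ.
V₂ = V₁ · sin φ₁ / sin φ₂ = 49.0 × sin 41° / sin 53°
V₂ = 49.0 × 0.6561/0.7986 = 40 m s⁻¹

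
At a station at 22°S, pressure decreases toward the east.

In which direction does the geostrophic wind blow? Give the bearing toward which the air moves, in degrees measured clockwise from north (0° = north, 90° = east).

000°

The pressure-gradient force points toward the east (bearing 090°).
Geostrophic balance: in the Southern Hemisphere the Coriolis force deflects motion to the left, so the geostrophic wind blows 90° to the left of the pressure-gradient force (low pressure on the right).
Rotating 090° by 90° counterclockwise gives 000° — the wind blows toward the north.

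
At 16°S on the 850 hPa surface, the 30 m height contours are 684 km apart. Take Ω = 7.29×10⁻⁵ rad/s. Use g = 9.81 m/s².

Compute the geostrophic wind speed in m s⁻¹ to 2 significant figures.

Coriolis parameter at 16°S:
f = 2Ω sin φ = 2 × 7.29×10⁻⁵ × sin 16° = 4.02×10⁻⁵ s⁻¹
Height gradient: |∂Z/∂n| = 30 m / 684000 m = 4.39×10⁻⁵
On a pressure surface, geostrophic balance gives V_g = (g/f)|∂Z/∂n|:
V_g = 9.81 × 4.39×10⁻⁵ / 4.02×10⁻⁵ = 10.7 m/s

11 m s⁻¹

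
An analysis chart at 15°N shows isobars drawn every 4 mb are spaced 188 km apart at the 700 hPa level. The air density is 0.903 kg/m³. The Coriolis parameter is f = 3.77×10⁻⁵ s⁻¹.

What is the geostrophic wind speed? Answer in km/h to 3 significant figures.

Pressure gradient: |∂P/∂n| = 400 Pa / 188000 m = 2.13×10⁻³ Pa/m
Geostrophic balance (pressure-gradient force = Coriolis force):
V_g = (1/(fρ)) |∂P/∂n| = 2.13×10⁻³ / (3.77×10⁻⁵ × 0.903) = 62.5 m/s
Converting: 62.5 m/s × 3.6 = 225 km/h

225 km/h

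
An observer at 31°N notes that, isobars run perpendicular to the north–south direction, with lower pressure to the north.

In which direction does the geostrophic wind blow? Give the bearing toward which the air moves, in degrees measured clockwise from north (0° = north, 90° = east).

090°

The pressure-gradient force points toward the north (bearing 000°).
Geostrophic balance: in the Northern Hemisphere the Coriolis force deflects motion to the right, so the geostrophic wind blows 90° to the right of the pressure-gradient force (low pressure on the left).
Rotating 000° by 90° clockwise gives 090° — the wind blows toward the east.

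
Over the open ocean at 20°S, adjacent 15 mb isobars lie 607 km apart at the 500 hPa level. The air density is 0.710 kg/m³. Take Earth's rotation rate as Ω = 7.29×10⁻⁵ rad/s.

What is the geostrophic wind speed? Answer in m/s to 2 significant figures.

70 m/s

Coriolis parameter at 20°S:
f = 2Ω sin φ = 2 × 7.29×10⁻⁵ × sin 20° = 4.99×10⁻⁵ s⁻¹
Pressure gradient: |∂P/∂n| = 1500 Pa / 607000 m = 2.47×10⁻³ Pa/m
Geostrophic balance (pressure-gradient force = Coriolis force):
V_g = (1/(fρ)) |∂P/∂n| = 2.47×10⁻³ / (4.99×10⁻⁵ × 0.710) = 69.8 m/s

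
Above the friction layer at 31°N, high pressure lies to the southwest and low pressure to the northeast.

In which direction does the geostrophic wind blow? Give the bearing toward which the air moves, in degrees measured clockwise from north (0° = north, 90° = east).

135°

The pressure-gradient force points toward the northeast (bearing 045°).
Geostrophic balance: in the Northern Hemisphere the Coriolis force deflects motion to the right, so the geostrophic wind blows 90° to the right of the pressure-gradient force (low pressure on the left).
Rotating 045° by 90° clockwise gives 135° — the wind blows toward the southeast.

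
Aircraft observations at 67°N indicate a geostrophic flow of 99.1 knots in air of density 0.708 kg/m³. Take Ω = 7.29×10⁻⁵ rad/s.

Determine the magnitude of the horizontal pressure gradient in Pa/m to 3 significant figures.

Coriolis parameter at 67°N:
f = 2Ω sin φ = 2 × 7.29×10⁻⁵ × sin 67° = 1.34×10⁻⁴ s⁻¹
Wind speed in SI: 99.1 knots = 51.0 m/s
Geostrophic balance rearranged: |∂P/∂n| = f ρ V_g
|∂P/∂n| = 1.34×10⁻⁴ × 0.708 × 51.0 = 4.84×10⁻³ Pa/m

4.84×10⁻³ Pa/m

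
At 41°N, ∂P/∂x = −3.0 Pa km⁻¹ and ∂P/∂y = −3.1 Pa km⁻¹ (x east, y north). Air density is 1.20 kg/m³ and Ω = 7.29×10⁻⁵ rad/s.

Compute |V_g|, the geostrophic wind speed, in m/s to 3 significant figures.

37.6 m/s

Coriolis parameter at 41°N:
f = 2Ω sin φ = 2 × 7.29×10⁻⁵ × sin 41° = 9.57×10⁻⁵ s⁻¹
Component geostrophic relations (x east, y north):
u_g = −(1/(fρ)) ∂P/∂y,  v_g = (1/(fρ)) ∂P/∂x
u_g = −(−3.1×10⁻³)/(9.57×10⁻⁵ × 1.20) = 27.0 m/s;  v_g = (−3.0×10⁻³)/(9.57×10⁻⁵ × 1.20) = −26.1 m/s
|V_g| = √(u_g² + v_g²) = 37.6 m/s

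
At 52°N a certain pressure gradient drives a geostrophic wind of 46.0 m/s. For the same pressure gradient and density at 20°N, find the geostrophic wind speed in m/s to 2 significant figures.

With the same pressure gradient and density, V_g ∝ 1/f ∝ 1/sin φ.
V₂ = V₁ · sin φ₁ / sin φ₂ = 46.0 × sin 52° / sin 20°
V₂ = 46.0 × 0.7880/0.3420 = 110 m/s

110 m/s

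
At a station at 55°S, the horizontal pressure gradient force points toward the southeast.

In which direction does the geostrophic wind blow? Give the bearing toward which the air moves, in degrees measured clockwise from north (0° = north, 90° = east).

045°

The pressure-gradient force points toward the southeast (bearing 135°).
Geostrophic balance: in the Southern Hemisphere the Coriolis force deflects motion to the left, so the geostrophic wind blows 90° to the left of the pressure-gradient force (low pressure on the right).
Rotating 135° by 90° counterclockwise gives 045° — the wind blows toward the northeast.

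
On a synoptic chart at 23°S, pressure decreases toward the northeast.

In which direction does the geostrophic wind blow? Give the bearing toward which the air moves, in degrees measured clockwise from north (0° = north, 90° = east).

The pressure-gradient force points toward the northeast (bearing 045°).
Geostrophic balance: in the Southern Hemisphere the Coriolis force deflects motion to the left, so the geostrophic wind blows 90° to the left of the pressure-gradient force (low pressure on the right).
Rotating 045° by 90° counterclockwise gives 315° — the wind blows toward the northwest.

315°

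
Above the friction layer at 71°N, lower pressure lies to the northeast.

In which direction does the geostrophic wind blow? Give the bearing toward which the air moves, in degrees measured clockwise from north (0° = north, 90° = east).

The pressure-gradient force points toward the northeast (bearing 045°).
Geostrophic balance: in the Northern Hemisphere the Coriolis force deflects motion to the right, so the geostrophic wind blows 90° to the right of the pressure-gradient force (low pressure on the left).
Rotating 045° by 90° clockwise gives 135° — the wind blows toward the southeast.

135°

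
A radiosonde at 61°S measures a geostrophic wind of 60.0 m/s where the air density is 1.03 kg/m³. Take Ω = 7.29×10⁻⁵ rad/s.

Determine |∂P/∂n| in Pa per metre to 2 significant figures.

7.9×10⁻³ Pa/m

Coriolis parameter at 61°S:
f = 2Ω sin φ = 2 × 7.29×10⁻⁵ × sin 61° = 1.28×10⁻⁴ s⁻¹
Geostrophic balance rearranged: |∂P/∂n| = f ρ V_g
|∂P/∂n| = 1.28×10⁻⁴ × 1.03 × 60.0 = 7.88×10⁻³ Pa/m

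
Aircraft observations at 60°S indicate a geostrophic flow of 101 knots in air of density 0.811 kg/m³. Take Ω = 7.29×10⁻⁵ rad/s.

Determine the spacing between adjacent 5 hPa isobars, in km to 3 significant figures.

94.0 km

Coriolis parameter at 60°S:
f = 2Ω sin φ = 2 × 7.29×10⁻⁵ × sin 60° = 1.26×10⁻⁴ s⁻¹
Wind speed in SI: 101 knots = 52.0 m/s
Geostrophic balance rearranged: |∂P/∂n| = f ρ V_g
|∂P/∂n| = 1.26×10⁻⁴ × 0.811 × 52.0 = 5.32×10⁻³ Pa/m
Isobar spacing: Δn = ΔP/|∂P/∂n| = 500 Pa / 5.32×10⁻³ Pa/m = 93973 m ≈ 94.0 km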